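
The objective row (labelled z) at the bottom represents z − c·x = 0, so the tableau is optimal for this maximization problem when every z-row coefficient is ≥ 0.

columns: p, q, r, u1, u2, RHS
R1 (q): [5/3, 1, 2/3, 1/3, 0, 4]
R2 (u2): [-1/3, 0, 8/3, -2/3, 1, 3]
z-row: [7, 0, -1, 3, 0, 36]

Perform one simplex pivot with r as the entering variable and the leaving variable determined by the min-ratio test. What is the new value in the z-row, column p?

55/8

Ratio test on column r — row 1: 4/(2/3) = 6; row 2: 3/(8/3) = 9/8. Minimum is 9/8 at row 2 (u2 leaves); pivot element 8/3.
Divide row 2 by 8/3; eliminate column r from the other rows.
z-row update in column p: 7 − (-1)·(-1/8) = 55/8.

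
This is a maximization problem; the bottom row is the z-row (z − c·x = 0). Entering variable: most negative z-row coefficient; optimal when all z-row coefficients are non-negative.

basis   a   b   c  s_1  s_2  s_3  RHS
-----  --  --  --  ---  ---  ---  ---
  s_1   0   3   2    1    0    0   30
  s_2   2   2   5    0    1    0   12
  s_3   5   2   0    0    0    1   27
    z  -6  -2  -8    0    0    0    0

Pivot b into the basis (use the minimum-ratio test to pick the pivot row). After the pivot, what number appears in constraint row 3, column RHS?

15

Ratio test on column b — row 1: 30/3 = 10; row 2: 12/2 = 6; row 3: 27/2 = 27/2. Minimum is 6 at row 2 (s_2 leaves); pivot element 2.
Divide row 2 by 2; eliminate column b from the other rows.
Row 3 update in column RHS: 27 − 2·6 = 15.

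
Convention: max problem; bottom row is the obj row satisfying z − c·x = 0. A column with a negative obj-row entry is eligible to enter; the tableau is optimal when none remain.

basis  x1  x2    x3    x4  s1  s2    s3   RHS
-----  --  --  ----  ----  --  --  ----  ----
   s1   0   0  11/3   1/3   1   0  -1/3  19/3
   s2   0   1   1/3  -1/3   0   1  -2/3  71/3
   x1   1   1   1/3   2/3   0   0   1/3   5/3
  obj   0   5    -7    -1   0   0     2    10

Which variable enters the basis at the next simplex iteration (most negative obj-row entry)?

Negative obj-row entries: x3: -7, x4: -1.
The most negative is -7 in column x3, so x3 enters.

x3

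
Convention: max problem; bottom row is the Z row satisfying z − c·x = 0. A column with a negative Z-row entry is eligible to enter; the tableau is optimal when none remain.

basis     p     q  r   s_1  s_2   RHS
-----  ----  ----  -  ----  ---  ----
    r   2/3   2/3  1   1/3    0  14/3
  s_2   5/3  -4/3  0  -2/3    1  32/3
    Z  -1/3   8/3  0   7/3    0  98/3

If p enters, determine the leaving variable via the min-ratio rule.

s_2

Column p entries and ratios — r: (14/3)/(2/3) = 7; s_2: (32/3)/(5/3) = 32/5.
Smallest ratio is 32/5 in the row of s_2, so s_2 leaves.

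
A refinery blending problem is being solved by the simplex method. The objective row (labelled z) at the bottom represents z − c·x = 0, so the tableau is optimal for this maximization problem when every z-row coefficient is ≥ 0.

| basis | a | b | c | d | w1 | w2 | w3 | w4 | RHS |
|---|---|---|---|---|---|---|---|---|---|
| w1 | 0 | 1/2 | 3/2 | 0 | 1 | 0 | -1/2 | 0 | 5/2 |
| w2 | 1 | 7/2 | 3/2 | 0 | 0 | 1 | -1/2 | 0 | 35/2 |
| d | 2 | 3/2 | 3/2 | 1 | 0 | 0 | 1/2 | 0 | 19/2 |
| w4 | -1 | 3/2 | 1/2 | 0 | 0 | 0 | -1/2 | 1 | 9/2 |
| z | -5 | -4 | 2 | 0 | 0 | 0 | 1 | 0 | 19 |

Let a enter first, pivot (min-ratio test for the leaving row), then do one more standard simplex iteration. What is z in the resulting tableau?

394/9

Ratio test on column a — row 1: entry 0 ≤ 0; row 2: (35/2)/1 = 35/2; row 3: (19/2)/2 = 19/4; row 4: entry -1 ≤ 0. Minimum is 19/4 at row 3 (d leaves); pivot element 2.
Pivot on row 3; the z-row RHS becomes 19 − (-5)·(19/4) = 171/4.
Next entering variable (most negative z-row entry -1/4): b.
Ratio test on column b — row 1: (5/2)/(1/2) = 5; row 2: (51/4)/(11/4) = 51/11; row 3: (19/4)/(3/4) = 19/3; row 4: (37/4)/(9/4) = 37/9. Minimum is 37/9 at row 4 (w4 leaves); pivot element 9/4.
After the second pivot the z-row RHS is 171/4 − (-1/4)·(37/9) = 394/9.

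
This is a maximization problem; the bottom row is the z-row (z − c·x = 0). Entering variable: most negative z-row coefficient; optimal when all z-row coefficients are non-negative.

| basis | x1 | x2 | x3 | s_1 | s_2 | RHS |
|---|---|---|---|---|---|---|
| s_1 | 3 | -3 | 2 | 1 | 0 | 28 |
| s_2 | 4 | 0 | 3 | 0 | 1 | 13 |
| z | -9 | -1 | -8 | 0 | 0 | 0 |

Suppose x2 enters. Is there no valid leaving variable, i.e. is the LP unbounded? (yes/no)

Every constraint-row entry in column x2 is ≤ 0, so increasing x2 is unbounded.

yes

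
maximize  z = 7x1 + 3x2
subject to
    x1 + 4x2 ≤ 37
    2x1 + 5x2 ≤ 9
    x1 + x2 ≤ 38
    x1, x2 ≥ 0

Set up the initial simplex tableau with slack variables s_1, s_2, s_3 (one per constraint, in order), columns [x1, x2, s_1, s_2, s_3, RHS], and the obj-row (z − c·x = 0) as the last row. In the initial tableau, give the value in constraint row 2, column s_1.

Slack s_1 belongs to constraint 1; its column is the unit vector e_1, so the entry in row 2 is 0.

0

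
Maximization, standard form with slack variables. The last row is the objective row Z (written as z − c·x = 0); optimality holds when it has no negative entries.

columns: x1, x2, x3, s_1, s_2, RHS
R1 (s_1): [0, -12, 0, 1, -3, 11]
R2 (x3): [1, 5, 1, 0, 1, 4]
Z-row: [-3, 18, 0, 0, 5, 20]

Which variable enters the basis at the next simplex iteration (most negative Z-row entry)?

x1

Negative Z-row entries: x1: -3.
The most negative is -3 in column x1, so x1 enters.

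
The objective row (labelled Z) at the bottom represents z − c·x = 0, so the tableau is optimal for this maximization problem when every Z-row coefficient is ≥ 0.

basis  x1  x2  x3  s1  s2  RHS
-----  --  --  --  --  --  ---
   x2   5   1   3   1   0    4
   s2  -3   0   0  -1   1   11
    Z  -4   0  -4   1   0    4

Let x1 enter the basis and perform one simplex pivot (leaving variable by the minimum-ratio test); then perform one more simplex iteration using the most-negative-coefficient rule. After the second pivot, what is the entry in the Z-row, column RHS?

28/3

Ratio test on column x1 — row 1: 4/5 = 4/5; row 2: entry -3 ≤ 0. Minimum is 4/5 at row 1 (x2 leaves); pivot element 5.
Divide row 1 by 5; eliminate column x1 from the other rows.
Second iteration: most negative Z-row entry is -8/5 in column x3, so x3 enters.
Ratio test on column x3 — row 1: (4/5)/(3/5) = 4/3; row 2: (67/5)/(9/5) = 67/9. Minimum is 4/3 at row 1 (x1 leaves); pivot element 3/5.
Divide row 1 by 3/5; eliminate column x3 from the other rows.
After both pivots, the entry at the Z-row, column RHS is 28/3.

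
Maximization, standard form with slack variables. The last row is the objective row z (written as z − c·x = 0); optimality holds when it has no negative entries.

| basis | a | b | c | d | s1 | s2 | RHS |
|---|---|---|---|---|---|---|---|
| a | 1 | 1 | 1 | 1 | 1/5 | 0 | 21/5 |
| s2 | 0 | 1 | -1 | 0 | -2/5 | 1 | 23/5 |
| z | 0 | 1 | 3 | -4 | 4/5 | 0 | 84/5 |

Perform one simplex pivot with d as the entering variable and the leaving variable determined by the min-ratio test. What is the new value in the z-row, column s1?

Ratio test on column d — row 1: (21/5)/1 = 21/5; row 2: entry 0 ≤ 0. Minimum is 21/5 at row 1 (a leaves); pivot element 1.
Divide row 1 by 1; eliminate column d from the other rows.
z-row update in column s1: 4/5 − (-4)·(1/5) = 8/5.

8/5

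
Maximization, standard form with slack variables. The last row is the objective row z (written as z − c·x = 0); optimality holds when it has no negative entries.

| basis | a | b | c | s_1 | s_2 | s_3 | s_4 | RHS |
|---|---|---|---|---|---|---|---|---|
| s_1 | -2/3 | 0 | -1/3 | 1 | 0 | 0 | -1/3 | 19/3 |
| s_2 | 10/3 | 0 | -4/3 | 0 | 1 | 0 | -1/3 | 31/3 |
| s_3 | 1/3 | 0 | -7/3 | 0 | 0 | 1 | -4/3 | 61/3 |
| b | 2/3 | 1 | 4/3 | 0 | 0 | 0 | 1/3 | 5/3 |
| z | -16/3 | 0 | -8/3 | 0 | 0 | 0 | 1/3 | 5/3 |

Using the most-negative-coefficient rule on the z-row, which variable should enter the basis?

a

Negative z-row entries: a: -16/3, c: -8/3.
The most negative is -16/3 in column a, so a enters.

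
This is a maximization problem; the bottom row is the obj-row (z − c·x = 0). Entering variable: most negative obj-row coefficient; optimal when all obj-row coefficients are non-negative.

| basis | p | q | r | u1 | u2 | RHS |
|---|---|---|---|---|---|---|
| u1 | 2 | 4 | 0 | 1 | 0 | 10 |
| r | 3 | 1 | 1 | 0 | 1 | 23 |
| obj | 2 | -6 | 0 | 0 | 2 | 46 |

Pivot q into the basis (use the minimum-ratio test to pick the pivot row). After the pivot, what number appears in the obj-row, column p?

Ratio test on column q — row 1: 10/4 = 5/2; row 2: 23/1 = 23. Minimum is 5/2 at row 1 (u1 leaves); pivot element 4.
Divide row 1 by 4; eliminate column q from the other rows.
obj-row update in column p: 2 − (-6)·(1/2) = 5.

5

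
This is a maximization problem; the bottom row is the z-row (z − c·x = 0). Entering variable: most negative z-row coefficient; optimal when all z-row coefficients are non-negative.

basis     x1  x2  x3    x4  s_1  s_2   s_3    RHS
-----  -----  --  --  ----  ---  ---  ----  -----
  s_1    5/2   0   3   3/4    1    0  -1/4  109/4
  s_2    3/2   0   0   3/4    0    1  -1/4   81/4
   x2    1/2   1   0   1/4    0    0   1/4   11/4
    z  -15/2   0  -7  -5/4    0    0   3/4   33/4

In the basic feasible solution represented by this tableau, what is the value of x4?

x4 is not in the basis, so in the current basic feasible solution x4 = 0.

0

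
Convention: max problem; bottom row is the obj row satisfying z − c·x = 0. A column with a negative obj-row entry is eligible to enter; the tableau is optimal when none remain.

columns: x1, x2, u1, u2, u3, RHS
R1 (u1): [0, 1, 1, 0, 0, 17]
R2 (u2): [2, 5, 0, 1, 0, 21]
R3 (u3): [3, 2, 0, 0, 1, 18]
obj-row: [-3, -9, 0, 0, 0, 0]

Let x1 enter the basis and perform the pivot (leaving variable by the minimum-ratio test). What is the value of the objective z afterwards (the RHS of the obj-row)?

Ratio test on column x1 — row 1: entry 0 ≤ 0; row 2: 21/2 = 21/2; row 3: 18/3 = 6. Minimum is 6 at row 3 (u3 leaves); pivot element 3.
Pivot on row 3; the obj-row RHS becomes 0 − (-3)·6 = 18.

18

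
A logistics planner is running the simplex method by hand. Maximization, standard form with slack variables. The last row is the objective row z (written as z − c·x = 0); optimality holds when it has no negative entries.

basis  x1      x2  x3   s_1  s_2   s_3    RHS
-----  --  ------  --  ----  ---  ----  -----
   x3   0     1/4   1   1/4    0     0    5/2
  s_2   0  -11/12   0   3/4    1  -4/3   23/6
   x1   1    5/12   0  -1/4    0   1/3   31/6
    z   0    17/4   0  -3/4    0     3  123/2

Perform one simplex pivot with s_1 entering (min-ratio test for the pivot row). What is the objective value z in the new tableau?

Ratio test on column s_1 — row 1: (5/2)/(1/4) = 10; row 2: (23/6)/(3/4) = 46/9; row 3: entry -1/4 ≤ 0. Minimum is 46/9 at row 2 (s_2 leaves); pivot element 3/4.
Pivot on row 2; the z-row RHS becomes 123/2 − (-3/4)·(46/9) = 196/3.

196/3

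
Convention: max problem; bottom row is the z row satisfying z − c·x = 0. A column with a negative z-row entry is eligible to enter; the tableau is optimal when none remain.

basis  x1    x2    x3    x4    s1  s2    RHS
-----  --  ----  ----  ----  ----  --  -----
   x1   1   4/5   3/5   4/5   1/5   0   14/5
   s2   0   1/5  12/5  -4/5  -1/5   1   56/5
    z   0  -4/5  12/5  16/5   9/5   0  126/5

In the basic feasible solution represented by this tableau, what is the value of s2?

s2 is basic (row 2); its value is the RHS of that row, 56/5.

56/5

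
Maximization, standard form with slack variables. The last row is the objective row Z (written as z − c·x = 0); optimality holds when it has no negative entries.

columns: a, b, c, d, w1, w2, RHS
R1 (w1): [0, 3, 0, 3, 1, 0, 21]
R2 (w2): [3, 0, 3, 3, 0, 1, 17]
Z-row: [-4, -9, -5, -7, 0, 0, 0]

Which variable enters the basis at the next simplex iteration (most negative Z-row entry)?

Negative Z-row entries: a: -4, b: -9, c: -5, d: -7.
The most negative is -9 in column b, so b enters.

b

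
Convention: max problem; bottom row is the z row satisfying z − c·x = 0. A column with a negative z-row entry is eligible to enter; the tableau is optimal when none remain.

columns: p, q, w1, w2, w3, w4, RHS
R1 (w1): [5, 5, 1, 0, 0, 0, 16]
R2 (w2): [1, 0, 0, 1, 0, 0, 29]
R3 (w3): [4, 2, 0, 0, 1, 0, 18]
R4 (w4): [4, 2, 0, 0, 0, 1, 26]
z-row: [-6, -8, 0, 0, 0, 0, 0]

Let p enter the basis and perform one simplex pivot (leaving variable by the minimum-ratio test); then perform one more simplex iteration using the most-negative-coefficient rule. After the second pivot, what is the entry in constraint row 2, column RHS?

Ratio test on column p — row 1: 16/5 = 16/5; row 2: 29/1 = 29; row 3: 18/4 = 9/2; row 4: 26/4 = 13/2. Minimum is 16/5 at row 1 (w1 leaves); pivot element 5.
Divide row 1 by 5; eliminate column p from the other rows.
Second iteration: most negative z-row entry is -2 in column q, so q enters.
Ratio test on column q — row 1: (16/5)/1 = 16/5; row 2: entry -1 ≤ 0; row 3: entry -2 ≤ 0; row 4: entry -2 ≤ 0. Minimum is 16/5 at row 1 (p leaves); pivot element 1.
Divide row 1 by 1; eliminate column q from the other rows.
After both pivots, the entry at constraint row 2, column RHS is 29.

29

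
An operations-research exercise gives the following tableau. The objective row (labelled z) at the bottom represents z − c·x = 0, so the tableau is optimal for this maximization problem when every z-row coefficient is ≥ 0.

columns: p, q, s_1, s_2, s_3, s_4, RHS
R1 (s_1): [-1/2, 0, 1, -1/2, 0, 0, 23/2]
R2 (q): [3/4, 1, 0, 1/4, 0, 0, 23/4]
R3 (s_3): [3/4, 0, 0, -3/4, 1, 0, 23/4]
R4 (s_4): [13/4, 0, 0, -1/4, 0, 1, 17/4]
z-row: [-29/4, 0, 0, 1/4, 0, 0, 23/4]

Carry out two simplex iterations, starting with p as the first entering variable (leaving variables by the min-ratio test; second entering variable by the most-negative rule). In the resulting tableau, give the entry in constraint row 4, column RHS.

Ratio test on column p — row 1: entry -1/2 ≤ 0; row 2: (23/4)/(3/4) = 23/3; row 3: (23/4)/(3/4) = 23/3; row 4: (17/4)/(13/4) = 17/13. Minimum is 17/13 at row 4 (s_4 leaves); pivot element 13/4.
Divide row 4 by 13/4; eliminate column p from the other rows.
Second iteration: most negative z-row entry is -4/13 in column s_2, so s_2 enters.
Ratio test on column s_2 — row 1: entry -7/13 ≤ 0; row 2: (62/13)/(4/13) = 31/2; row 3: entry -9/13 ≤ 0; row 4: entry -1/13 ≤ 0. Minimum is 31/2 at row 2 (q leaves); pivot element 4/13.
Divide row 2 by 4/13; eliminate column s_2 from the other rows.
After both pivots, the entry at constraint row 4, column RHS is 5/2.

5/2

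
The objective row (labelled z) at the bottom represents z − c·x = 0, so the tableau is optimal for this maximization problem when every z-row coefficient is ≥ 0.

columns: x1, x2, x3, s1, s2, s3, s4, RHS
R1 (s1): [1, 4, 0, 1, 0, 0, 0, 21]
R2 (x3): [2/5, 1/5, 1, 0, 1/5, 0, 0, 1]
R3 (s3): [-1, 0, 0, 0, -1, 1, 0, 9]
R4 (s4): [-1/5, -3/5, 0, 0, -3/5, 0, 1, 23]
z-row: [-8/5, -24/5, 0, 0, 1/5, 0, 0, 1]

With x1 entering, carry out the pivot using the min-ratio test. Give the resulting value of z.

5

Ratio test on column x1 — row 1: 21/1 = 21; row 2: 1/(2/5) = 5/2; row 3: entry -1 ≤ 0; row 4: entry -1/5 ≤ 0. Minimum is 5/2 at row 2 (x3 leaves); pivot element 2/5.
Pivot on row 2; the z-row RHS becomes 1 − (-8/5)·(5/2) = 5.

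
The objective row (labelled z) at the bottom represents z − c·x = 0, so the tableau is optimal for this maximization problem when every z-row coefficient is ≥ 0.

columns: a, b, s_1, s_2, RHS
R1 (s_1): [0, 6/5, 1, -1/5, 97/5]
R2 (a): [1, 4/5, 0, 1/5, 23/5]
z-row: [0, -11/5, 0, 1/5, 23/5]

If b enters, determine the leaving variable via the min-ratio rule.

Column b entries and ratios — s_1: (97/5)/(6/5) = 97/6; a: (23/5)/(4/5) = 23/4.
Smallest ratio is 23/4 in the row of a, so a leaves.

a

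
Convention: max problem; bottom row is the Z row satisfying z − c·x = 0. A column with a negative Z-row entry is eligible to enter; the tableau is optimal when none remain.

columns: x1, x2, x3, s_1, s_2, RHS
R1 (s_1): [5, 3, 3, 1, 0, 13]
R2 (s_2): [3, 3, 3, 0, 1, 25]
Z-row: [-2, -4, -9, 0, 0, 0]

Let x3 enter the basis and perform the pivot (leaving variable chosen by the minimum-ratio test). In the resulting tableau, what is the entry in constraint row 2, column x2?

Ratio test on column x3 — row 1: 13/3 = 13/3; row 2: 25/3 = 25/3. Minimum is 13/3 at row 1 (s_1 leaves); pivot element 3.
Divide row 1 by 3; eliminate column x3 from the other rows.
Row 2 update in column x2: 3 − 3·1 = 0.

0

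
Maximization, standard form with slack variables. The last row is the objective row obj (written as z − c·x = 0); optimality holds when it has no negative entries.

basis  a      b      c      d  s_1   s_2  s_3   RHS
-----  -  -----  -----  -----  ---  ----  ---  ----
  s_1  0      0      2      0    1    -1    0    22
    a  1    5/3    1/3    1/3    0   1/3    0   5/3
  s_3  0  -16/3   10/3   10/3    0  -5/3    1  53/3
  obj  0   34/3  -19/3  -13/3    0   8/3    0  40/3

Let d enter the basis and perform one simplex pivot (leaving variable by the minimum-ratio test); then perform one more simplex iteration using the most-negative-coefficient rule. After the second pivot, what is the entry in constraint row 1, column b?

Ratio test on column d — row 1: entry 0 ≤ 0; row 2: (5/3)/(1/3) = 5; row 3: (53/3)/(10/3) = 53/10. Minimum is 5 at row 2 (a leaves); pivot element 1/3.
Divide row 2 by 1/3; eliminate column d from the other rows.
Second iteration: most negative obj-row entry is -2 in column c, so c enters.
Ratio test on column c — row 1: 22/2 = 11; row 2: 5/1 = 5; row 3: entry 0 ≤ 0. Minimum is 5 at row 2 (d leaves); pivot element 1.
Divide row 2 by 1; eliminate column c from the other rows.
After both pivots, the entry at constraint row 1, column b is -10.

-10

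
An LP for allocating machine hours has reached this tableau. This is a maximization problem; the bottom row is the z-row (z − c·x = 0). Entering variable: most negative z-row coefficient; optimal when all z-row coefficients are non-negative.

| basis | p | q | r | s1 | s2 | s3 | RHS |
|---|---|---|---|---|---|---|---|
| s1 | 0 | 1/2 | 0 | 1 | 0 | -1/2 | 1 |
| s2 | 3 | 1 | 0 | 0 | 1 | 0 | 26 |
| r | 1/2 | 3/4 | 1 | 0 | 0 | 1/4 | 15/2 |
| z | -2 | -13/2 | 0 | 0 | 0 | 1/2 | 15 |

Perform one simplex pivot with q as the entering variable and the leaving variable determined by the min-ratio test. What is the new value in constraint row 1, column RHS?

2

Ratio test on column q — row 1: 1/(1/2) = 2; row 2: 26/1 = 26; row 3: (15/2)/(3/4) = 10. Minimum is 2 at row 1 (s1 leaves); pivot element 1/2.
Divide row 1 by 1/2; eliminate column q from the other rows.
In the new row 1, the RHS entry is the old entry divided by the pivot: 1/(1/2) = 2.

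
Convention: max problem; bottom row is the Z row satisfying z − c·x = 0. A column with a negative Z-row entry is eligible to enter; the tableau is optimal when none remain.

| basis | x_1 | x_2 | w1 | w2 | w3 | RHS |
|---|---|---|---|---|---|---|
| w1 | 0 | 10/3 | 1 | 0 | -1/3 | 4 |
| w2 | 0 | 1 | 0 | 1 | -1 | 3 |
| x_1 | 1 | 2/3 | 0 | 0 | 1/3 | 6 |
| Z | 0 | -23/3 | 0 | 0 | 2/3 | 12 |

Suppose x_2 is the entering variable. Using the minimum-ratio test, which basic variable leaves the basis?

w1

Column x_2 entries and ratios — w1: 4/(10/3) = 6/5; w2: 3/1 = 3; x_1: 6/(2/3) = 9.
Smallest ratio is 6/5 in the row of w1, so w1 leaves.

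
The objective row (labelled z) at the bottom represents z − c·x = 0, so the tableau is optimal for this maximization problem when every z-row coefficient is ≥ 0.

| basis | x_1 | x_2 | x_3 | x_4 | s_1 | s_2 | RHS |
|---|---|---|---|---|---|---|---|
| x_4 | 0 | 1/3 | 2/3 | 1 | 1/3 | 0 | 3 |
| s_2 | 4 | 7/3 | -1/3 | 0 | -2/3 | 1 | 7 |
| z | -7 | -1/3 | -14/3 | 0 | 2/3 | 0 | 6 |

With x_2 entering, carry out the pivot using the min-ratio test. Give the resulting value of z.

7

Ratio test on column x_2 — row 1: 3/(1/3) = 9; row 2: 7/(7/3) = 3. Minimum is 3 at row 2 (s_2 leaves); pivot element 7/3.
Pivot on row 2; the z-row RHS becomes 6 − (-1/3)·3 = 7.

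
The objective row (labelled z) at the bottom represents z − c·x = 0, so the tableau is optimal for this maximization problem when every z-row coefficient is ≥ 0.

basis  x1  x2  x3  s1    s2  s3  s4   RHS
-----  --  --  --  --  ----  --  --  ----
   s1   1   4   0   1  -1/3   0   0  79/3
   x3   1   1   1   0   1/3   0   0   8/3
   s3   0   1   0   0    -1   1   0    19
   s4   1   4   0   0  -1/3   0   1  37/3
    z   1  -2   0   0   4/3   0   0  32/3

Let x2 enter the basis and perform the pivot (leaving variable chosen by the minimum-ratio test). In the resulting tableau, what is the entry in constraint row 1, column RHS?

Ratio test on column x2 — row 1: (79/3)/4 = 79/12; row 2: (8/3)/1 = 8/3; row 3: 19/1 = 19; row 4: (37/3)/4 = 37/12. Minimum is 8/3 at row 2 (x3 leaves); pivot element 1.
Divide row 2 by 1; eliminate column x2 from the other rows.
Row 1 update in column RHS: 79/3 − 4·(8/3) = 47/3.

47/3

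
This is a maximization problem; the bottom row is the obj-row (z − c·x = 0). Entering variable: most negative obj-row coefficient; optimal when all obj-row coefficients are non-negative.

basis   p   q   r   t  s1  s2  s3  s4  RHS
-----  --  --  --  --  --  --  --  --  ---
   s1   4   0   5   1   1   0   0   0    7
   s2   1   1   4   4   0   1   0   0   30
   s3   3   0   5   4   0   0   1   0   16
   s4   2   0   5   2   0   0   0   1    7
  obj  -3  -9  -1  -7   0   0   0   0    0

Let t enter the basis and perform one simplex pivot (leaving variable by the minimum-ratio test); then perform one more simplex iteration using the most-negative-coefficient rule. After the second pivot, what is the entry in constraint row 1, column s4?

-1/2

Ratio test on column t — row 1: 7/1 = 7; row 2: 30/4 = 15/2; row 3: 16/4 = 4; row 4: 7/2 = 7/2. Minimum is 7/2 at row 4 (s4 leaves); pivot element 2.
Divide row 4 by 2; eliminate column t from the other rows.
Second iteration: most negative obj-row entry is -9 in column q, so q enters.
Ratio test on column q — row 1: entry 0 ≤ 0; row 2: 16/1 = 16; row 3: entry 0 ≤ 0; row 4: entry 0 ≤ 0. Minimum is 16 at row 2 (s2 leaves); pivot element 1.
Divide row 2 by 1; eliminate column q from the other rows.
After both pivots, the entry at constraint row 1, column s4 is -1/2.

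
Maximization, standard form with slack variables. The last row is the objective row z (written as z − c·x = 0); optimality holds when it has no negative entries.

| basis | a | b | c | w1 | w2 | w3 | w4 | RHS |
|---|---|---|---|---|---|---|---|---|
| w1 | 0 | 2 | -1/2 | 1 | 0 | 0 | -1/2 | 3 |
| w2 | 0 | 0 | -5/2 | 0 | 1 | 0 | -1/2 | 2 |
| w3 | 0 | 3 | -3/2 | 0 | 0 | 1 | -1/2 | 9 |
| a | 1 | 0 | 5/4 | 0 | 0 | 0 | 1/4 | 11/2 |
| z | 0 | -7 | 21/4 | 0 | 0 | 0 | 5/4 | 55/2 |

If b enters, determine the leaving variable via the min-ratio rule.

Column b entries and ratios — w1: 3/2 = 3/2; w2: 0 ≤ 0, skip; w3: 9/3 = 3; a: 0 ≤ 0, skip.
Smallest ratio is 3/2 in the row of w1, so w1 leaves.

w1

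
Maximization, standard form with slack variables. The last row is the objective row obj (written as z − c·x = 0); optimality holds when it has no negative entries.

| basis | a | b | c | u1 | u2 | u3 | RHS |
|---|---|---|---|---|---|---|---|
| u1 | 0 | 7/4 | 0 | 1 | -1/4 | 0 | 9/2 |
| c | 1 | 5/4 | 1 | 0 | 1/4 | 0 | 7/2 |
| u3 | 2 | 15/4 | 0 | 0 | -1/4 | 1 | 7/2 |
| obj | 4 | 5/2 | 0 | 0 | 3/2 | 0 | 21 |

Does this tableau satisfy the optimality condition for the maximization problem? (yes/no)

Every obj-row coefficient is ≥ 0, so the tableau is optimal.

yes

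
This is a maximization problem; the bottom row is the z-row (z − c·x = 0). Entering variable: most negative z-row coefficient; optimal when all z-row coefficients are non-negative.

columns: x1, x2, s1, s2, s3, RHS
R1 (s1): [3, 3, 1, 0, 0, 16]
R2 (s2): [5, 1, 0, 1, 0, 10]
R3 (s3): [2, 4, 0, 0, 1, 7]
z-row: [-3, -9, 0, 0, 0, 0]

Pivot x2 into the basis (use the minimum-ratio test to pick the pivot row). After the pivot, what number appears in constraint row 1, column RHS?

43/4

Ratio test on column x2 — row 1: 16/3 = 16/3; row 2: 10/1 = 10; row 3: 7/4 = 7/4. Minimum is 7/4 at row 3 (s3 leaves); pivot element 4.
Divide row 3 by 4; eliminate column x2 from the other rows.
Row 1 update in column RHS: 16 − 3·(7/4) = 43/4.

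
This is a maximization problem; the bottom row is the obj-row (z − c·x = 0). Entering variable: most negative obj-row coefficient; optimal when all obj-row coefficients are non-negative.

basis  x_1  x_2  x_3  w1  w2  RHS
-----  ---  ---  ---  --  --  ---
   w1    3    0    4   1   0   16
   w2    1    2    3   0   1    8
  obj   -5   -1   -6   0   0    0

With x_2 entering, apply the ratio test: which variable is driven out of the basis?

Column x_2 entries and ratios — w1: 0 ≤ 0, skip; w2: 8/2 = 4.
Smallest ratio is 4 in the row of w2, so w2 leaves.

w2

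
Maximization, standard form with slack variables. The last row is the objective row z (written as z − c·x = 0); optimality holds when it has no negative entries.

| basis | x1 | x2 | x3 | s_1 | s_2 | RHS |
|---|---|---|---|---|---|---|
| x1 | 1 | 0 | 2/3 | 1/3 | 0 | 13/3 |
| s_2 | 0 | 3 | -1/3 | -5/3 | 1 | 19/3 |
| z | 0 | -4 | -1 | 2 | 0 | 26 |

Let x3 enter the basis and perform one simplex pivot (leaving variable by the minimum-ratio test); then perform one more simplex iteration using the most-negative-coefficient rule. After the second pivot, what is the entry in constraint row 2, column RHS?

Ratio test on column x3 — row 1: (13/3)/(2/3) = 13/2; row 2: entry -1/3 ≤ 0. Minimum is 13/2 at row 1 (x1 leaves); pivot element 2/3.
Divide row 1 by 2/3; eliminate column x3 from the other rows.
Second iteration: most negative z-row entry is -4 in column x2, so x2 enters.
Ratio test on column x2 — row 1: entry 0 ≤ 0; row 2: (17/2)/3 = 17/6. Minimum is 17/6 at row 2 (s_2 leaves); pivot element 3.
Divide row 2 by 3; eliminate column x2 from the other rows.
After both pivots, the entry at constraint row 2, column RHS is 17/6.

17/6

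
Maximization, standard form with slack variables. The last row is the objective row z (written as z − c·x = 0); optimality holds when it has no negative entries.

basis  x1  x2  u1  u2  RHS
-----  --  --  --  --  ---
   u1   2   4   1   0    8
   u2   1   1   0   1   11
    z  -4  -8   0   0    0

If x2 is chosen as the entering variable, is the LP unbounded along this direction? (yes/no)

Column x2 has positive entries in row(s) 1, 2, so the ratio test bounds it — not unbounded.

no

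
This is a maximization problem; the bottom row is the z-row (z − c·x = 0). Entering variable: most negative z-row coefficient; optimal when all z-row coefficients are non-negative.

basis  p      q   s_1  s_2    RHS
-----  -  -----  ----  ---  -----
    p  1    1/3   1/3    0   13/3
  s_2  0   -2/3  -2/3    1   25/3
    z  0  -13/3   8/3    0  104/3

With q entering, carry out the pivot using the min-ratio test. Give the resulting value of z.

91

Ratio test on column q — row 1: (13/3)/(1/3) = 13; row 2: entry -2/3 ≤ 0. Minimum is 13 at row 1 (p leaves); pivot element 1/3.
Pivot on row 1; the z-row RHS becomes 104/3 − (-13/3)·13 = 91.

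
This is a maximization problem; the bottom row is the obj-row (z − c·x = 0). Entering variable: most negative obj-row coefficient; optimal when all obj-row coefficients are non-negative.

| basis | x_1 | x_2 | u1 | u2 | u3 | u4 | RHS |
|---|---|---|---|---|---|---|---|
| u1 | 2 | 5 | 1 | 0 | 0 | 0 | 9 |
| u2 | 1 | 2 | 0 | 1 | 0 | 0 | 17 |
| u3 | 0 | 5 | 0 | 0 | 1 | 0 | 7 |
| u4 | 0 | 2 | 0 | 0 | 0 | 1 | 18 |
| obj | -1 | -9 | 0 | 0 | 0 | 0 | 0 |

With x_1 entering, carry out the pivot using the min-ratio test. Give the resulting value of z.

9/2

Ratio test on column x_1 — row 1: 9/2 = 9/2; row 2: 17/1 = 17; row 3: entry 0 ≤ 0; row 4: entry 0 ≤ 0. Minimum is 9/2 at row 1 (u1 leaves); pivot element 2.
Pivot on row 1; the obj-row RHS becomes 0 − (-1)·(9/2) = 9/2.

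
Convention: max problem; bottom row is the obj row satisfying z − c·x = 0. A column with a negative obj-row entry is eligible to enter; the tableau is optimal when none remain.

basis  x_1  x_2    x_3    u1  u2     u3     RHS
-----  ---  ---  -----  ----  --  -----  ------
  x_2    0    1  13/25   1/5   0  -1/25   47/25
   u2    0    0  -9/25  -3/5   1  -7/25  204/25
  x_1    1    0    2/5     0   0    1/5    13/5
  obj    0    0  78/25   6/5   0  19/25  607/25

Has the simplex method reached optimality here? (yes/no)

Every obj-row coefficient is ≥ 0, so the tableau is optimal.

yes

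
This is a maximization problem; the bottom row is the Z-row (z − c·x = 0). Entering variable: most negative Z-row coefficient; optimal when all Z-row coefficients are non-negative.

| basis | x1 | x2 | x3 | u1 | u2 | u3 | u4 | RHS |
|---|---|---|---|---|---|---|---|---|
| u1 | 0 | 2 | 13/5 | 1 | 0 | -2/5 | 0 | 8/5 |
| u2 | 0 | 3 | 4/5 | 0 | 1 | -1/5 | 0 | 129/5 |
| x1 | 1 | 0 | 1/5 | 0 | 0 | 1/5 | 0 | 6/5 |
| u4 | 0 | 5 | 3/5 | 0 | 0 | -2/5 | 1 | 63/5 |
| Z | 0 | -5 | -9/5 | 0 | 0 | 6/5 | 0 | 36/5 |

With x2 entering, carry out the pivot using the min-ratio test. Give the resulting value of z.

Ratio test on column x2 — row 1: (8/5)/2 = 4/5; row 2: (129/5)/3 = 43/5; row 3: entry 0 ≤ 0; row 4: (63/5)/5 = 63/25. Minimum is 4/5 at row 1 (u1 leaves); pivot element 2.
Pivot on row 1; the Z-row RHS becomes 36/5 − (-5)·(4/5) = 56/5.

56/5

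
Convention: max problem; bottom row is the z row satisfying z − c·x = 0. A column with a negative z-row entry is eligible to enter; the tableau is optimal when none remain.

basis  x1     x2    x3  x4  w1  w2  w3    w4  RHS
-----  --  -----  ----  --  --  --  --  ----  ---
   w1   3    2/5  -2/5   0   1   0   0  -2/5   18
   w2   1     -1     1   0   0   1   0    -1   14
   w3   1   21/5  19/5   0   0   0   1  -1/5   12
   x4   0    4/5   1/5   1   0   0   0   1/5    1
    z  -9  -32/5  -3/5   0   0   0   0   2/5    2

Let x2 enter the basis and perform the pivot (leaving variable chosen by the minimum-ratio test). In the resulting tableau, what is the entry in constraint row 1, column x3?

Ratio test on column x2 — row 1: 18/(2/5) = 45; row 2: entry -1 ≤ 0; row 3: 12/(21/5) = 20/7; row 4: 1/(4/5) = 5/4. Minimum is 5/4 at row 4 (x4 leaves); pivot element 4/5.
Divide row 4 by 4/5; eliminate column x2 from the other rows.
Row 1 update in column x3: -2/5 − (2/5)·(1/4) = -1/2.

-1/2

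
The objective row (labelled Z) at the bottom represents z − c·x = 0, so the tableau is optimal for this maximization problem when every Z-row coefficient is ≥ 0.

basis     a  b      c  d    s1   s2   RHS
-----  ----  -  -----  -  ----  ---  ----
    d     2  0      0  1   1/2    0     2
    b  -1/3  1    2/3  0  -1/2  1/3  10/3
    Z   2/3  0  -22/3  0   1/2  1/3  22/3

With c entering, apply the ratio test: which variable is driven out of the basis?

Column c entries and ratios — d: 0 ≤ 0, skip; b: (10/3)/(2/3) = 5.
Smallest ratio is 5 in the row of b, so b leaves.

b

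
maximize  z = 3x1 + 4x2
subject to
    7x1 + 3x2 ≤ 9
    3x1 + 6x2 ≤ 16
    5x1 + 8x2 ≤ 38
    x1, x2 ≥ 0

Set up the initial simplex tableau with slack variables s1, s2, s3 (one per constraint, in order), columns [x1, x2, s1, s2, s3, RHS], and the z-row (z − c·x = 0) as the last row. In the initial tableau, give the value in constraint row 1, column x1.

Constraint 1 has coefficient 7 on x1.

7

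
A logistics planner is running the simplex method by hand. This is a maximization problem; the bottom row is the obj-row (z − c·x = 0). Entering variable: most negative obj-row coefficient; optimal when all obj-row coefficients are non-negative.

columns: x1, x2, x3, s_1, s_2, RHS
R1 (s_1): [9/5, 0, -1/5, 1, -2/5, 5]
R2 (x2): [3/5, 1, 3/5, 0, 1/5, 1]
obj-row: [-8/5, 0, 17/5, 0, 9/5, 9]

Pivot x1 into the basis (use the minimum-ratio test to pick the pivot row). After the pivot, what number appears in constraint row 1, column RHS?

2

Ratio test on column x1 — row 1: 5/(9/5) = 25/9; row 2: 1/(3/5) = 5/3. Minimum is 5/3 at row 2 (x2 leaves); pivot element 3/5.
Divide row 2 by 3/5; eliminate column x1 from the other rows.
Row 1 update in column RHS: 5 − (9/5)·(5/3) = 2.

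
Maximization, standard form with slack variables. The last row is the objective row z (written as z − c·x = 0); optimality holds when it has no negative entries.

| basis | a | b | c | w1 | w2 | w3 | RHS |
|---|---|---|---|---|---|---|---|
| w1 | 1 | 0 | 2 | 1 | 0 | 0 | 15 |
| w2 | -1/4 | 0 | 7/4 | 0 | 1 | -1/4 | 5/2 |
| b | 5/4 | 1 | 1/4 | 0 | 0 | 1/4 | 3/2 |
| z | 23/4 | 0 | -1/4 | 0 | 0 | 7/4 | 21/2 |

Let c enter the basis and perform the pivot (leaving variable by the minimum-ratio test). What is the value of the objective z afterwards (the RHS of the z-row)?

Ratio test on column c — row 1: 15/2 = 15/2; row 2: (5/2)/(7/4) = 10/7; row 3: (3/2)/(1/4) = 6. Minimum is 10/7 at row 2 (w2 leaves); pivot element 7/4.
Pivot on row 2; the z-row RHS becomes 21/2 − (-1/4)·(10/7) = 76/7.

76/7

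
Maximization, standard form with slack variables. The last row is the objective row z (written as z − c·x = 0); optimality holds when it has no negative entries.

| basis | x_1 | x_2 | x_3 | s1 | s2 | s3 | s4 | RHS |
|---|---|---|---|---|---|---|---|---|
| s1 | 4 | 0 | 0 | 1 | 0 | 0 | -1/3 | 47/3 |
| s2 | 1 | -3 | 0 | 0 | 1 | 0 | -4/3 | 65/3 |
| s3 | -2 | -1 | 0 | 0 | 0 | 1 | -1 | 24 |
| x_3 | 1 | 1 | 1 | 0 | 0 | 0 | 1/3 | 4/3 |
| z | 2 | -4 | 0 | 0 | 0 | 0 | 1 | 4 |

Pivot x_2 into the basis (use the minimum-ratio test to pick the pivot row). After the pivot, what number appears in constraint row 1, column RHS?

47/3

Ratio test on column x_2 — row 1: entry 0 ≤ 0; row 2: entry -3 ≤ 0; row 3: entry -1 ≤ 0; row 4: (4/3)/1 = 4/3. Minimum is 4/3 at row 4 (x_3 leaves); pivot element 1.
Divide row 4 by 1; eliminate column x_2 from the other rows.
Row 1 update in column RHS: 47/3 − 0·(4/3) = 47/3.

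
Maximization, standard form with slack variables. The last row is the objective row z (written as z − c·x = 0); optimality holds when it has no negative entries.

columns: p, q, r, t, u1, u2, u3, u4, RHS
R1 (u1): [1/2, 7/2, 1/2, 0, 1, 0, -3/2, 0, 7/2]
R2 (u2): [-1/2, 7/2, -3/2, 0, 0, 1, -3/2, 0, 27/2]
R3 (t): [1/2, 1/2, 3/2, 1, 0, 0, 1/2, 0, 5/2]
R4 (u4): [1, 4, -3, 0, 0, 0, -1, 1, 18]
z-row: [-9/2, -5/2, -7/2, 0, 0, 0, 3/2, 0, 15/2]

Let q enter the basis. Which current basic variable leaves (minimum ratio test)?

u1

Column q entries and ratios — u1: (7/2)/(7/2) = 1; u2: (27/2)/(7/2) = 27/7; t: (5/2)/(1/2) = 5; u4: 18/4 = 9/2.
Smallest ratio is 1 in the row of u1, so u1 leaves.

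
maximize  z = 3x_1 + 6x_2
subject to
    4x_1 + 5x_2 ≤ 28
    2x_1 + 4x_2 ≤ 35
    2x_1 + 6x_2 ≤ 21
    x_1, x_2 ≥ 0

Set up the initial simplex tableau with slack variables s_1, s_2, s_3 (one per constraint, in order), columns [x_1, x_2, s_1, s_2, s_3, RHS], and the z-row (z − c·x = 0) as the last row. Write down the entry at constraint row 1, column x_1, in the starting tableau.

4

Constraint 1 has coefficient 4 on x_1.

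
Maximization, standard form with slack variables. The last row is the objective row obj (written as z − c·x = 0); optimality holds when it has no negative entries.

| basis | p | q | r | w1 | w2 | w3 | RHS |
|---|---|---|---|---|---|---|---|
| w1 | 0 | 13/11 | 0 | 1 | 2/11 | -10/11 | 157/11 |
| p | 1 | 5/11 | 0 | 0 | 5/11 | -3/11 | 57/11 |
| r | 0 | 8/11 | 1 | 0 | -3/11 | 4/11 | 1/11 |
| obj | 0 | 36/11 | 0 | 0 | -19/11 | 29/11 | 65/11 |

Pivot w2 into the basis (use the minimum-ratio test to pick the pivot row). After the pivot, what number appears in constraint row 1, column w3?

Ratio test on column w2 — row 1: (157/11)/(2/11) = 157/2; row 2: (57/11)/(5/11) = 57/5; row 3: entry -3/11 ≤ 0. Minimum is 57/5 at row 2 (p leaves); pivot element 5/11.
Divide row 2 by 5/11; eliminate column w2 from the other rows.
Row 1 update in column w3: -10/11 − (2/11)·(-3/5) = -4/5.

-4/5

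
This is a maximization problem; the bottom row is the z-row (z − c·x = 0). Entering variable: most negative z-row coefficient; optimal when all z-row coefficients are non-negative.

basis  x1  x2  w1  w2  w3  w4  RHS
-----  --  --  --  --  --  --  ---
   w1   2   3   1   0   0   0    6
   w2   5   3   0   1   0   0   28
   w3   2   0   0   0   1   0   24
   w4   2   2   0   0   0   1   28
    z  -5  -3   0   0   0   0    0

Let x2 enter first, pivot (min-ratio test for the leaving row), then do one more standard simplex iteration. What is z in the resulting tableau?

15

Ratio test on column x2 — row 1: 6/3 = 2; row 2: 28/3 = 28/3; row 3: entry 0 ≤ 0; row 4: 28/2 = 14. Minimum is 2 at row 1 (w1 leaves); pivot element 3.
Pivot on row 1; the z-row RHS becomes 0 − (-3)·2 = 6.
Next entering variable (most negative z-row entry -3): x1.
Ratio test on column x1 — row 1: 2/(2/3) = 3; row 2: 22/3 = 22/3; row 3: 24/2 = 12; row 4: 24/(2/3) = 36. Minimum is 3 at row 1 (x2 leaves); pivot element 2/3.
After the second pivot the z-row RHS is 6 − (-3)·3 = 15.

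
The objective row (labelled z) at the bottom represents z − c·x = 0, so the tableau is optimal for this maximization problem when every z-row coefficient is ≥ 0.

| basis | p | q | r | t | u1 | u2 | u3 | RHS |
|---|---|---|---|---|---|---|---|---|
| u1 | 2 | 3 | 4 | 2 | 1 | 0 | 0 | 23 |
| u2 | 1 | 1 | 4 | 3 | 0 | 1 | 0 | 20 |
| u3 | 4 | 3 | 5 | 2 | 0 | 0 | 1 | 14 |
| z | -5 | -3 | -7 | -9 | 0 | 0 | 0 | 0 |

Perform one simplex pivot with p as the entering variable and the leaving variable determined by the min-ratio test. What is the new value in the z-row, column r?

-3/4

Ratio test on column p — row 1: 23/2 = 23/2; row 2: 20/1 = 20; row 3: 14/4 = 7/2. Minimum is 7/2 at row 3 (u3 leaves); pivot element 4.
Divide row 3 by 4; eliminate column p from the other rows.
z-row update in column r: -7 − (-5)·(5/4) = -3/4.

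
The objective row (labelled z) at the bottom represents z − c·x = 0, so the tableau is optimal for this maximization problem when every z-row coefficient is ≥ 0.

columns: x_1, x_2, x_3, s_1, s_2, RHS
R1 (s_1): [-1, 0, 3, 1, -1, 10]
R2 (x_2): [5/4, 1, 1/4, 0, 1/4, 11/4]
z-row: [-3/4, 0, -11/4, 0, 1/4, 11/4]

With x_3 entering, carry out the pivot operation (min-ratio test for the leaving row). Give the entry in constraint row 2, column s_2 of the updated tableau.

1/3

Ratio test on column x_3 — row 1: 10/3 = 10/3; row 2: (11/4)/(1/4) = 11. Minimum is 10/3 at row 1 (s_1 leaves); pivot element 3.
Divide row 1 by 3; eliminate column x_3 from the other rows.
Row 2 update in column s_2: 1/4 − (1/4)·(-1/3) = 1/3.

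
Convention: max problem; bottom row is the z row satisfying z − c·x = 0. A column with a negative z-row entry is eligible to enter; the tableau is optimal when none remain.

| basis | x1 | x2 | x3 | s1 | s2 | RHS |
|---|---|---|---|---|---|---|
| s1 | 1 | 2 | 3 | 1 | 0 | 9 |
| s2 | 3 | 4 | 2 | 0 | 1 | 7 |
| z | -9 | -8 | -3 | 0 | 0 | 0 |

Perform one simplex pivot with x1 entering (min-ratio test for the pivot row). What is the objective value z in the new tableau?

Ratio test on column x1 — row 1: 9/1 = 9; row 2: 7/3 = 7/3. Minimum is 7/3 at row 2 (s2 leaves); pivot element 3.
Pivot on row 2; the z-row RHS becomes 0 − (-9)·(7/3) = 21.

21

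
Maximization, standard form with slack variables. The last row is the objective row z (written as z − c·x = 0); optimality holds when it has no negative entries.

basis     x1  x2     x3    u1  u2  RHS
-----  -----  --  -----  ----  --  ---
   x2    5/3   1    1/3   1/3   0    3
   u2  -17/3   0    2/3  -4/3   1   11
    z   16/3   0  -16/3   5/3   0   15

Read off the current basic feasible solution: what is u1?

u1 is not in the basis, so in the current basic feasible solution u1 = 0.

0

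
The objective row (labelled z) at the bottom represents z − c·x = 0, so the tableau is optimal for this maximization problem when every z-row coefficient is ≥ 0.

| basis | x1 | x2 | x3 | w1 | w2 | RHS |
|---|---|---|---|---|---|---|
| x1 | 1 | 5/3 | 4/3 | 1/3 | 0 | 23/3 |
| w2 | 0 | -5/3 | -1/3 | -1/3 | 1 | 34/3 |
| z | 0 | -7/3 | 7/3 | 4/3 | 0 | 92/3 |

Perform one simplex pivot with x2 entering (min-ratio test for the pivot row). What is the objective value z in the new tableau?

207/5

Ratio test on column x2 — row 1: (23/3)/(5/3) = 23/5; row 2: entry -5/3 ≤ 0. Minimum is 23/5 at row 1 (x1 leaves); pivot element 5/3.
Pivot on row 1; the z-row RHS becomes 92/3 − (-7/3)·(23/5) = 207/5.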